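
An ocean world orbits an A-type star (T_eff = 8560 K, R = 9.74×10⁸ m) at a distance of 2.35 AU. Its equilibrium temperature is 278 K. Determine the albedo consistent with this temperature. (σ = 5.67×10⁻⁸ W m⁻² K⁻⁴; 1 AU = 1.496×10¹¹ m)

d = 2.35 AU = 3.52×10¹¹ m.
L = 4πR_⋆²σT_⋆⁴ = 4π(9.74×10⁸)² × 5.67×10⁻⁸ × (8560)⁴ = 3.63×10²⁷ W.
S = L/(4πd²) = 2340 W m⁻².
From T_eq⁴ = S(1−A)/(4σ): 1−A = 4σT_eq⁴/S.
1−A = 4 × 5.67×10⁻⁸ × (278)⁴ / 2340 = 0.580.

A ≈ 0.42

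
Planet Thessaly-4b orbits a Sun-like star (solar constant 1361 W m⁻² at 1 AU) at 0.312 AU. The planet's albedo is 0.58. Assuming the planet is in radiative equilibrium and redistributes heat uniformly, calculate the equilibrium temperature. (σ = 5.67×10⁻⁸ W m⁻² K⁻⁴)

T_eq ≈ 401 K

Flux at 0.312 AU: S = 1361/0.312² = 1.40×10⁴ W m⁻².
Energy balance: absorbed = emitted ⇒ πR²·S(1−A) = 4πR²·σT_eq⁴, so T_eq⁴ = S(1−A)/(4σ).
T_eq = [1.40×10⁴ × 0.42 / (4 × 5.67×10⁻⁸)]^(1/4) = (2.59×10¹⁰)^(1/4) = 401 K.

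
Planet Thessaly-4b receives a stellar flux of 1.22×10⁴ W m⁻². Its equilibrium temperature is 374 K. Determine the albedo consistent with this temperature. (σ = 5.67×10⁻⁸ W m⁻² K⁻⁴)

From T_eq⁴ = S(1−A)/(4σ): 1−A = 4σT_eq⁴/S.
1−A = 4 × 5.67×10⁻⁸ × (374)⁴ / 1.22×10⁴ = 0.364.

A ≈ 0.64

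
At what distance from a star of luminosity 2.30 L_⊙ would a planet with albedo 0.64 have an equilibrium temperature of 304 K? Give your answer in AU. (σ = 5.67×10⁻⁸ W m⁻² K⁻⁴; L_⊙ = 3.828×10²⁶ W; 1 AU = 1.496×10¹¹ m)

L = 2.30 × 3.828×10²⁶ = 8.80×10²⁶ W.
From T_eq⁴ = L(1−A)/(16πσd²): d = √[L(1−A)/(16πσT_eq⁴)].
d = √[8.80×10²⁶ × 0.36 / (16π × 5.67×10⁻⁸ × (304)⁴)] = 1.14×10¹¹ m = 0.763 AU.

d ≈ 0.763 AU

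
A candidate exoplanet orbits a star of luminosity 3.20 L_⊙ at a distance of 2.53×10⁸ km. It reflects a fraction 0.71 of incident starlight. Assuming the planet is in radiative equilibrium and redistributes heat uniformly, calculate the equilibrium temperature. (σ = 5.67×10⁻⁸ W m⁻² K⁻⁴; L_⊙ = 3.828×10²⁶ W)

d = 2.53×10⁸ km = 2.53×10¹¹ m.
L = 3.20 × 3.828×10²⁶ = 1.22×10²⁷ W.
Flux: S = L/(4πd²) = 1.22×10²⁷/(4π×(2.53×10¹¹)²) = 1520 W m⁻².
Energy balance: absorbed = emitted ⇒ πR²·S(1−A) = 4πR²·σT_eq⁴, so T_eq⁴ = S(1−A)/(4σ).
T_eq = [1520 × 0.29 / (4 × 5.67×10⁻⁸)]^(1/4) = (1.95×10⁹)^(1/4) = 210 K.

T_eq ≈ 210 K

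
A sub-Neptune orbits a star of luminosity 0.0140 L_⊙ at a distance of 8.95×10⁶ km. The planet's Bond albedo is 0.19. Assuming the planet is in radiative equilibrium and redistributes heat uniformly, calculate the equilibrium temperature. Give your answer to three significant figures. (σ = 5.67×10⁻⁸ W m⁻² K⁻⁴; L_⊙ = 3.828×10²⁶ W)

d = 8.95×10⁶ km = 8.95×10⁹ m.
L = 0.0140 × 3.828×10²⁶ = 5.36×10²⁴ W.
Flux: S = L/(4πd²) = 5.36×10²⁴/(4π×(8.95×10⁹)²) = 5320 W m⁻².
Energy balance: absorbed = emitted ⇒ πR²·S(1−A) = 4πR²·σT_eq⁴, so T_eq⁴ = S(1−A)/(4σ).
T_eq = [5320 × 0.81 / (4 × 5.67×10⁻⁸)]^(1/4) = (1.90×10¹⁰)^(1/4) = 371 K.

T_eq ≈ 371 K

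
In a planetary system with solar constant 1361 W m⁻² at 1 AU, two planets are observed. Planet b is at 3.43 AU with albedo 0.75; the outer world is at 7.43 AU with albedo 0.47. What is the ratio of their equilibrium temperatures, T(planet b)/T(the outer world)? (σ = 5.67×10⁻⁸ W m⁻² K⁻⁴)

T₁/T₂ ≈ 1.220

T_eq = [S₀(1−A)/(4σd²)]^(1/4), so T ∝ (1−A)^(1/4) / √d.
T₁ = [1361×0.25/(4×5.67×10⁻⁸×3.43²)]^(1/4) = 106.27 K.
T₂ = [1361×0.53/(4×5.67×10⁻⁸×7.43²)]^(1/4) = 87.12 K.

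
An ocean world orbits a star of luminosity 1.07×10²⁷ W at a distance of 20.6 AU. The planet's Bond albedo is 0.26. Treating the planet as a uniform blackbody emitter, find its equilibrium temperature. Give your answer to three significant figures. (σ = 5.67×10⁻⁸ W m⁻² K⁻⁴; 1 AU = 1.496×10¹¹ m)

T_eq ≈ 73.5 K

d = 20.6 AU = 3.08×10¹² m.
Flux: S = L/(4πd²) = 1.07×10²⁷/(4π×(3.08×10¹²)²) = 8.97 W m⁻².
Energy balance: absorbed = emitted ⇒ πR²·S(1−A) = 4πR²·σT_eq⁴, so T_eq⁴ = S(1−A)/(4σ).
T_eq = [8.97 × 0.74 / (4 × 5.67×10⁻⁸)]^(1/4) = (2.93×10⁷)^(1/4) = 73.5 K.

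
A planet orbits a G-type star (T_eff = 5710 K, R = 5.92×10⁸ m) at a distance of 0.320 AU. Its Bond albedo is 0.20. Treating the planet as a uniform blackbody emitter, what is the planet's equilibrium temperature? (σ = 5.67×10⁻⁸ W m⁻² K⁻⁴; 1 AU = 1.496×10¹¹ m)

d = 0.320 AU = 4.79×10¹⁰ m.
L = 4πR_⋆²σT_⋆⁴ = 4π(5.92×10⁸)² × 5.67×10⁻⁸ × (5710)⁴ = 2.65×10²⁶ W.
S = L/(4πd²) = 9220 W m⁻².
Energy balance: absorbed = emitted ⇒ πR²·S(1−A) = 4πR²·σT_eq⁴, so T_eq⁴ = S(1−A)/(4σ).
T_eq = [9220 × 0.80 / (4 × 5.67×10⁻⁸)]^(1/4) = (3.25×10¹⁰)^(1/4) = 425 K.

T_eq ≈ 425 K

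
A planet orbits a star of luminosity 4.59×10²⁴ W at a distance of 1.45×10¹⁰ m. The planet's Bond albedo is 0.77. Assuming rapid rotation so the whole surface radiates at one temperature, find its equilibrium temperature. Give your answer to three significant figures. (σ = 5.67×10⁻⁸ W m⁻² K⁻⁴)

Flux: S = L/(4πd²) = 4.59×10²⁴/(4π×(1.45×10¹⁰)²) = 1740 W m⁻².
Energy balance: absorbed = emitted ⇒ πR²·S(1−A) = 4πR²·σT_eq⁴, so T_eq⁴ = S(1−A)/(4σ).
T_eq = [1740 × 0.23 / (4 × 5.67×10⁻⁸)]^(1/4) = (1.76×10⁹)^(1/4) = 205 K.

T_eq ≈ 205 K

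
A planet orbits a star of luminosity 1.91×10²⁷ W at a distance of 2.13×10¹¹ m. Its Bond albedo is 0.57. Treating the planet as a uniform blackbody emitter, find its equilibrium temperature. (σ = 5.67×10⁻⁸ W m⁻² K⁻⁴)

Flux: S = L/(4πd²) = 1.91×10²⁷/(4π×(2.13×10¹¹)²) = 3350 W m⁻².
Energy balance: absorbed = emitted ⇒ πR²·S(1−A) = 4πR²·σT_eq⁴, so T_eq⁴ = S(1−A)/(4σ).
T_eq = [3350 × 0.43 / (4 × 5.67×10⁻⁸)]^(1/4) = (6.35×10⁹)^(1/4) = 282 K.

T_eq ≈ 282 K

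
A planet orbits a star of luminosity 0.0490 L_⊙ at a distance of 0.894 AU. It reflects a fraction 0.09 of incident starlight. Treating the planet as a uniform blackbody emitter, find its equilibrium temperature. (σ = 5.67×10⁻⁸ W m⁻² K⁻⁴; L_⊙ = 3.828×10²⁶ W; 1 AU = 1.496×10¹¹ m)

d = 0.894 AU = 1.34×10¹¹ m.
L = 0.0490 × 3.828×10²⁶ = 1.88×10²⁵ W.
Flux: S = L/(4πd²) = 1.88×10²⁵/(4π×(1.34×10¹¹)²) = 83.4 W m⁻².
Energy balance: absorbed = emitted ⇒ πR²·S(1−A) = 4πR²·σT_eq⁴, so T_eq⁴ = S(1−A)/(4σ).
T_eq = [83.4 × 0.91 / (4 × 5.67×10⁻⁸)]^(1/4) = (3.35×10⁸)^(1/4) = 135 K.

T_eq ≈ 135 K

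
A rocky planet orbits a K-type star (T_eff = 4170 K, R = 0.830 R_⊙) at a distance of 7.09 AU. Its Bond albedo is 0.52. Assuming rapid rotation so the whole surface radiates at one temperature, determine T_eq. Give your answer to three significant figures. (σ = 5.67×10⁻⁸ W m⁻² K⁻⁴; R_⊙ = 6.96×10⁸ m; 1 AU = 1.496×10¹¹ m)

R_⋆ = 0.830 × 6.96×10⁸ = 5.78×10⁸ m.
d = 7.09 AU = 1.06×10¹² m.
L = 4πR_⋆²σT_⋆⁴ = 4π(5.78×10⁸)² × 5.67×10⁻⁸ × (4170)⁴ = 7.19×10²⁵ W.
S = L/(4πd²) = 5.09 W m⁻².
Energy balance: absorbed = emitted ⇒ πR²·S(1−A) = 4πR²·σT_eq⁴, so T_eq⁴ = S(1−A)/(4σ).
T_eq = [5.09 × 0.48 / (4 × 5.67×10⁻⁸)]^(1/4) = (1.08×10⁷)^(1/4) = 57.3 K.

T_eq ≈ 57.3 K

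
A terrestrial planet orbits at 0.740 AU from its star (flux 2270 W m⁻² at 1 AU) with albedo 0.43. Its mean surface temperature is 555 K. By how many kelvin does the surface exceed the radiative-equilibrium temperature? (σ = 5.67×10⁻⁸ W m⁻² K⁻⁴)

S = 2270/0.740² = 4145 W m⁻².
T_eq = [S(1−A)/(4σ)]^(1/4) = [4145×0.57/(4×5.67×10⁻⁸)]^(1/4) = 319.5 K.
ΔT = T_surf − T_eq = 555 − 319.5.

ΔT ≈ 235.5 K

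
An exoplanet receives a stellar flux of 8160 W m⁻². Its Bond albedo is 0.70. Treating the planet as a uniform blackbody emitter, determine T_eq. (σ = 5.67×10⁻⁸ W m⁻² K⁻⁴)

Energy balance: absorbed = emitted ⇒ πR²·S(1−A) = 4πR²·σT_eq⁴, so T_eq⁴ = S(1−A)/(4σ).
T_eq = [8160 × 0.30 / (4 × 5.67×10⁻⁸)]^(1/4) = (1.08×10¹⁰)^(1/4) = 322 K.

T_eq ≈ 322 K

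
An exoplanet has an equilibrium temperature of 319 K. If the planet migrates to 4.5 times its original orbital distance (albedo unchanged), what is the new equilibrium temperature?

T_eq ∝ L^(1/4) · d^(−1/2).
T′ = 319 / 4.5^(1/2) = 150 K.

T_eq ≈ 150 K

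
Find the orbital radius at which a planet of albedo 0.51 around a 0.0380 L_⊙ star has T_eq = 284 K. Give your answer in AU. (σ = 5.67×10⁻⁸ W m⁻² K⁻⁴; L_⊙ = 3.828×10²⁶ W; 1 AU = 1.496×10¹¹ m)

d ≈ 0.131 AU

L = 0.0380 × 3.828×10²⁶ = 1.45×10²⁵ W.
From T_eq⁴ = L(1−A)/(16πσd²): d = √[L(1−A)/(16πσT_eq⁴)].
d = √[1.45×10²⁵ × 0.49 / (16π × 5.67×10⁻⁸ × (284)⁴)] = 1.96×10¹⁰ m = 0.131 AU.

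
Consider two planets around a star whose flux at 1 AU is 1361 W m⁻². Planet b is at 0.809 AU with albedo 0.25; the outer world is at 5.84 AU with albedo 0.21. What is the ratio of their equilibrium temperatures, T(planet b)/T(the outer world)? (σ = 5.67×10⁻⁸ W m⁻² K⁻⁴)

T_eq = [S₀(1−A)/(4σd²)]^(1/4), so T ∝ (1−A)^(1/4) / √d.
T₁ = [1361×0.75/(4×5.67×10⁻⁸×0.809²)]^(1/4) = 287.97 K.
T₂ = [1361×0.79/(4×5.67×10⁻⁸×5.84²)]^(1/4) = 108.58 K.

T₁/T₂ ≈ 2.652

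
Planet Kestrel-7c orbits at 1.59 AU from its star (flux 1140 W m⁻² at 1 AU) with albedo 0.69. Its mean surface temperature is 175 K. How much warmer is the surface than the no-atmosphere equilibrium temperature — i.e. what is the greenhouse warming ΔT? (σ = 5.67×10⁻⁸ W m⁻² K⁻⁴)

ΔT ≈ 17.4 K

S = 1140/1.59² = 450.9 W m⁻².
T_eq = [S(1−A)/(4σ)]^(1/4) = [450.9×0.31/(4×5.67×10⁻⁸)]^(1/4) = 157.6 K.
ΔT = T_surf − T_eq = 175 − 157.6.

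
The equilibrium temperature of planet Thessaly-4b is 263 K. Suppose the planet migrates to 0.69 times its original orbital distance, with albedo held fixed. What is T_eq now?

T_eq ∝ L^(1/4) · d^(−1/2).
T′ = 263 / 0.69^(1/2) = 317 K.

T_eq ≈ 317 K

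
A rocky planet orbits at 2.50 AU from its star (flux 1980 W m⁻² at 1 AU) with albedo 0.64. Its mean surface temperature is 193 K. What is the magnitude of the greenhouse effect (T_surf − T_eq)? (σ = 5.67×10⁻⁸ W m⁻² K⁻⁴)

S = 1980/2.50² = 316.8 W m⁻².
T_eq = [S(1−A)/(4σ)]^(1/4) = [316.8×0.36/(4×5.67×10⁻⁸)]^(1/4) = 149.7 K.
ΔT = T_surf − T_eq = 193 − 149.7.

ΔT ≈ 43.3 K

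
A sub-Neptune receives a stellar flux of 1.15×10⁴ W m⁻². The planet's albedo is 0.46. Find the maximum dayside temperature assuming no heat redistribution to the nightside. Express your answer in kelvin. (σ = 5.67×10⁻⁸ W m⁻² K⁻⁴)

T_ss ≈ 575 K

With no redistribution each surface element balances locally: S(1−A) = σT⁴.
T = [1.15×10⁴ × 0.54 / 5.67×10⁻⁸]^(1/4) = (1.10×10¹¹)^(1/4) = 575 K.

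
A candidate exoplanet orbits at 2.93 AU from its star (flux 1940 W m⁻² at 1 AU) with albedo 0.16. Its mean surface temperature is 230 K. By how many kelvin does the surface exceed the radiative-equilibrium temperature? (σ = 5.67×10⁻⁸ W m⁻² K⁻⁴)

ΔT ≈ 59.9 K

S = 1940/2.93² = 226.0 W m⁻².
T_eq = [S(1−A)/(4σ)]^(1/4) = [226.0×0.84/(4×5.67×10⁻⁸)]^(1/4) = 170.1 K.
ΔT = T_surf − T_eq = 230 − 170.1.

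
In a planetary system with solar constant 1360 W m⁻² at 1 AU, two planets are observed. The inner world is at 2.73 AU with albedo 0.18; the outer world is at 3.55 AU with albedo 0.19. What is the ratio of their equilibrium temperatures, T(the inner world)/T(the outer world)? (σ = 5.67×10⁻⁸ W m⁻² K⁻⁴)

T_eq = [S₀(1−A)/(4σd²)]^(1/4), so T ∝ (1−A)^(1/4) / √d.
T₁ = [1360×0.82/(4×5.67×10⁻⁸×2.73²)]^(1/4) = 160.27 K.
T₂ = [1360×0.81/(4×5.67×10⁻⁸×3.55²)]^(1/4) = 140.11 K.

T₁/T₂ ≈ 1.144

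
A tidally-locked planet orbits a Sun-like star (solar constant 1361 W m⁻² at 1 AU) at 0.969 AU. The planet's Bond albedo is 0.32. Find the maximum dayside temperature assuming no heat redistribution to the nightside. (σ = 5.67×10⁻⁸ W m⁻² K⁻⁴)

Flux at 0.969 AU: S = 1361/0.969² = 1450 W m⁻².
With no redistribution each surface element balances locally: S(1−A) = σT⁴.
T = [1450 × 0.68 / 5.67×10⁻⁸]^(1/4) = (1.74×10¹⁰)^(1/4) = 363 K.

T_ss ≈ 363 K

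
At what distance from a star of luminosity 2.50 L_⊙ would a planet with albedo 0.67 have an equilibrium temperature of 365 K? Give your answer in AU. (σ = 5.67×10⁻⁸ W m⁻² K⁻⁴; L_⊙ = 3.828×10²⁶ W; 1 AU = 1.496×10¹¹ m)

L = 2.50 × 3.828×10²⁶ = 9.57×10²⁶ W.
From T_eq⁴ = L(1−A)/(16πσd²): d = √[L(1−A)/(16πσT_eq⁴)].
d = √[9.57×10²⁶ × 0.33 / (16π × 5.67×10⁻⁸ × (365)⁴)] = 7.90×10¹⁰ m = 0.528 AU.

d ≈ 0.528 AU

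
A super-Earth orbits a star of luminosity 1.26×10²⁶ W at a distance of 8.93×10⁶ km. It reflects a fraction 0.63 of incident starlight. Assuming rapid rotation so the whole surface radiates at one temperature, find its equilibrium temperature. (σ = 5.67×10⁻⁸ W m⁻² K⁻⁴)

T_eq ≈ 673 K

d = 8.93×10⁶ km = 8.93×10⁹ m.
Flux: S = L/(4πd²) = 1.26×10²⁶/(4π×(8.93×10⁹)²) = 1.26×10⁵ W m⁻².
Energy balance: absorbed = emitted ⇒ πR²·S(1−A) = 4πR²·σT_eq⁴, so T_eq⁴ = S(1−A)/(4σ).
T_eq = [1.26×10⁵ × 0.37 / (4 × 5.67×10⁻⁸)]^(1/4) = (2.05×10¹¹)^(1/4) = 673 K.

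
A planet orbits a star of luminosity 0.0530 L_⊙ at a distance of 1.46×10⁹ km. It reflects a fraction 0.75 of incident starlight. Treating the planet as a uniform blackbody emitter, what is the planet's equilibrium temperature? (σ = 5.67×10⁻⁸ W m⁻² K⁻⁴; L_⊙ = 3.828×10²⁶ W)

T_eq ≈ 30.2 K

d = 1.46×10⁹ km = 1.46×10¹² m.
L = 0.0530 × 3.828×10²⁶ = 2.03×10²⁵ W.
Flux: S = L/(4πd²) = 2.03×10²⁵/(4π×(1.46×10¹²)²) = 0.757 W m⁻².
Energy balance: absorbed = emitted ⇒ πR²·S(1−A) = 4πR²·σT_eq⁴, so T_eq⁴ = S(1−A)/(4σ).
T_eq = [0.757 × 0.25 / (4 × 5.67×10⁻⁸)]^(1/4) = (8.35×10⁵)^(1/4) = 30.2 K.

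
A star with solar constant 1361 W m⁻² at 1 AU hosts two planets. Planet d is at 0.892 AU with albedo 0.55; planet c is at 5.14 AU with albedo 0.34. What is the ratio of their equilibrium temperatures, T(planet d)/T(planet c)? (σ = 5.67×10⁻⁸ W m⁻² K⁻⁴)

T₁/T₂ ≈ 2.181

T_eq = [S₀(1−A)/(4σd²)]^(1/4), so T ∝ (1−A)^(1/4) / √d.
T₁ = [1361×0.45/(4×5.67×10⁻⁸×0.892²)]^(1/4) = 241.37 K.
T₂ = [1361×0.66/(4×5.67×10⁻⁸×5.14²)]^(1/4) = 110.65 K.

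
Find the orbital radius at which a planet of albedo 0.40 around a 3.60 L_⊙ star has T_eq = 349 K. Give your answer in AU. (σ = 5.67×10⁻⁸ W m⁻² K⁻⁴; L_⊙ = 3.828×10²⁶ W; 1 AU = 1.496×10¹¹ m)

L = 3.60 × 3.828×10²⁶ = 1.38×10²⁷ W.
From T_eq⁴ = L(1−A)/(16πσd²): d = √[L(1−A)/(16πσT_eq⁴)].
d = √[1.38×10²⁷ × 0.60 / (16π × 5.67×10⁻⁸ × (349)⁴)] = 1.40×10¹¹ m = 0.935 AU.

d ≈ 0.935 AU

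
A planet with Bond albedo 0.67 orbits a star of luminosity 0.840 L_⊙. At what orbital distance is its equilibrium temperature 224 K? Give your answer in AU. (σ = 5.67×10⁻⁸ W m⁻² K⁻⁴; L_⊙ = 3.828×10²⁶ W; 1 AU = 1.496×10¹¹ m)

d ≈ 0.813 AU

L = 0.840 × 3.828×10²⁶ = 3.22×10²⁶ W.
From T_eq⁴ = L(1−A)/(16πσd²): d = √[L(1−A)/(16πσT_eq⁴)].
d = √[3.22×10²⁶ × 0.33 / (16π × 5.67×10⁻⁸ × (224)⁴)] = 1.22×10¹¹ m = 0.813 AU.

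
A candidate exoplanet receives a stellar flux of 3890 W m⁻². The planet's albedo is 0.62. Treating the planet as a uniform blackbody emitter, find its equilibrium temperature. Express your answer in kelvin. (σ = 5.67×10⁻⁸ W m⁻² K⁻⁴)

Energy balance: absorbed = emitted ⇒ πR²·S(1−A) = 4πR²·σT_eq⁴, so T_eq⁴ = S(1−A)/(4σ).
T_eq = [3890 × 0.38 / (4 × 5.67×10⁻⁸)]^(1/4) = (6.52×10⁹)^(1/4) = 284 K.

T_eq ≈ 284 K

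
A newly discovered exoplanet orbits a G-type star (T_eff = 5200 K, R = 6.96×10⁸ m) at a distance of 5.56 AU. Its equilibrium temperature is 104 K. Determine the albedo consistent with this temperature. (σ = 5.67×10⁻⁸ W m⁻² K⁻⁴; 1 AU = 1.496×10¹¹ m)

d = 5.56 AU = 8.32×10¹¹ m.
L = 4πR_⋆²σT_⋆⁴ = 4π(6.96×10⁸)² × 5.67×10⁻⁸ × (5200)⁴ = 2.52×10²⁶ W.
S = L/(4πd²) = 29.0 W m⁻².
From T_eq⁴ = S(1−A)/(4σ): 1−A = 4σT_eq⁴/S.
1−A = 4 × 5.67×10⁻⁸ × (104)⁴ / 29.0 = 0.914.

A ≈ 0.09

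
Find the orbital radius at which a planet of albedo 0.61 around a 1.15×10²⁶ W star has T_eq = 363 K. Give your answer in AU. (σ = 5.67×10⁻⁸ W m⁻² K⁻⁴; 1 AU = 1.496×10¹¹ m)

From T_eq⁴ = L(1−A)/(16πσd²): d = √[L(1−A)/(16πσT_eq⁴)].
d = √[1.15×10²⁶ × 0.39 / (16π × 5.67×10⁻⁸ × (363)⁴)] = 3.01×10¹⁰ m = 0.201 AU.

d ≈ 0.201 AU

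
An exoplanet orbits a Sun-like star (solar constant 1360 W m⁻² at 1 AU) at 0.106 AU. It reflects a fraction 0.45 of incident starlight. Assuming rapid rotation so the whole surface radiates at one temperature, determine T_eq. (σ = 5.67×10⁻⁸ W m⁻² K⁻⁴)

Flux at 0.106 AU: S = 1360/0.106² = 1.21×10⁵ W m⁻².
Energy balance: absorbed = emitted ⇒ πR²·S(1−A) = 4πR²·σT_eq⁴, so T_eq⁴ = S(1−A)/(4σ).
T_eq = [1.21×10⁵ × 0.55 / (4 × 5.67×10⁻⁸)]^(1/4) = (2.94×10¹¹)^(1/4) = 736 K.

T_eq ≈ 736 K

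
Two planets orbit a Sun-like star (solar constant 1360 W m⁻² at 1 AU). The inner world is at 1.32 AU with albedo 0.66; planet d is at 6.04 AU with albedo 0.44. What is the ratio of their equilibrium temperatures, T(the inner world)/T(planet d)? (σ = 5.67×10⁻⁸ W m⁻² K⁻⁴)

T₁/T₂ ≈ 1.888

T_eq = [S₀(1−A)/(4σd²)]^(1/4), so T ∝ (1−A)^(1/4) / √d.
T₁ = [1360×0.34/(4×5.67×10⁻⁸×1.32²)]^(1/4) = 184.95 K.
T₂ = [1360×0.56/(4×5.67×10⁻⁸×6.04²)]^(1/4) = 97.95 K.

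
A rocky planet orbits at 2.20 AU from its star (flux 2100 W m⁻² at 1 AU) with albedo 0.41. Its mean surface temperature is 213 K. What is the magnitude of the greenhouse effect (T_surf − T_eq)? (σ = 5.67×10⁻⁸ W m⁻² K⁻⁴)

ΔT ≈ 29.7 K

S = 2100/2.20² = 433.9 W m⁻².
T_eq = [S(1−A)/(4σ)]^(1/4) = [433.9×0.59/(4×5.67×10⁻⁸)]^(1/4) = 183.3 K.
ΔT = T_surf − T_eq = 213 − 183.3.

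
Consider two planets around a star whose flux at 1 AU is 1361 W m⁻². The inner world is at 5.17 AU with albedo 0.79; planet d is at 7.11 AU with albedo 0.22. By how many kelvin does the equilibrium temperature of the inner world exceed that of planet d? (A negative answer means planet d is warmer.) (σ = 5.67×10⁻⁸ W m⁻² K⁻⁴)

T_eq = [S₀(1−A)/(4σd²)]^(1/4), so T ∝ (1−A)^(1/4) / √d.
T₁ = [1361×0.21/(4×5.67×10⁻⁸×5.17²)]^(1/4) = 82.86 K.
T₂ = [1361×0.78/(4×5.67×10⁻⁸×7.11²)]^(1/4) = 98.09 K.

ΔT ≈ -15.2 K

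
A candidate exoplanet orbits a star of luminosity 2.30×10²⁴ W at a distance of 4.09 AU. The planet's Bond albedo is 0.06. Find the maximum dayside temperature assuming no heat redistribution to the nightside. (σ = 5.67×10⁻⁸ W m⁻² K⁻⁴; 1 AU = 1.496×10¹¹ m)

d = 4.09 AU = 6.12×10¹¹ m.
Flux: S = L/(4πd²) = 2.30×10²⁴/(4π×(6.12×10¹¹)²) = 0.489 W m⁻².
With no redistribution each surface element balances locally: S(1−A) = σT⁴.
T = [0.489 × 0.94 / 5.67×10⁻⁸]^(1/4) = (8.10×10⁶)^(1/4) = 53.4 K.

T_ss ≈ 53.4 K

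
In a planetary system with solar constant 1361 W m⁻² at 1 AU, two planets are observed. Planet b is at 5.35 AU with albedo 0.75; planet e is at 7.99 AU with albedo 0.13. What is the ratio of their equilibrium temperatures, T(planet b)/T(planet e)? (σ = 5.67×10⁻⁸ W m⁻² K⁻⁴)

T_eq = [S₀(1−A)/(4σd²)]^(1/4), so T ∝ (1−A)^(1/4) / √d.
T₁ = [1361×0.25/(4×5.67×10⁻⁸×5.35²)]^(1/4) = 85.09 K.
T₂ = [1361×0.87/(4×5.67×10⁻⁸×7.99²)]^(1/4) = 95.10 K.

T₁/T₂ ≈ 0.895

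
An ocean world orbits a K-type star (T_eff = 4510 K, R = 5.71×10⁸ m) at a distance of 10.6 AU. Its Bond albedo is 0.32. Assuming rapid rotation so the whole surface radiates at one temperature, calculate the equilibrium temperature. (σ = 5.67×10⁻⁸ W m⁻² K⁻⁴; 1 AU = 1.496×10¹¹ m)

d = 10.6 AU = 1.59×10¹² m.
L = 4πR_⋆²σT_⋆⁴ = 4π(5.71×10⁸)² × 5.67×10⁻⁸ × (4510)⁴ = 9.61×10²⁵ W.
S = L/(4πd²) = 3.04 W m⁻².
Energy balance: absorbed = emitted ⇒ πR²·S(1−A) = 4πR²·σT_eq⁴, so T_eq⁴ = S(1−A)/(4σ).
T_eq = [3.04 × 0.68 / (4 × 5.67×10⁻⁸)]^(1/4) = (9.12×10⁶)^(1/4) = 55.0 K.

T_eq ≈ 55.0 K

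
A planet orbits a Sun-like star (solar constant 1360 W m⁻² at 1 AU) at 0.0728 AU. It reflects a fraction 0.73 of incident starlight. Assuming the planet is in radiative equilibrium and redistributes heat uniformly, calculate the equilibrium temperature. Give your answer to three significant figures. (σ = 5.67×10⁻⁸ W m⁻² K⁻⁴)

T_eq ≈ 743 K

Flux at 0.0728 AU: S = 1360/0.0728² = 2.57×10⁵ W m⁻².
Energy balance: absorbed = emitted ⇒ πR²·S(1−A) = 4πR²·σT_eq⁴, so T_eq⁴ = S(1−A)/(4σ).
T_eq = [2.57×10⁵ × 0.27 / (4 × 5.67×10⁻⁸)]^(1/4) = (3.05×10¹¹)^(1/4) = 743 K.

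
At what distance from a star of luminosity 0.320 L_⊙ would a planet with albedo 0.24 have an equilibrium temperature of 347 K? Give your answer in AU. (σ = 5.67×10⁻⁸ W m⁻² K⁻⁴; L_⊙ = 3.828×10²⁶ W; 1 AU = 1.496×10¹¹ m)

L = 0.320 × 3.828×10²⁶ = 1.22×10²⁶ W.
From T_eq⁴ = L(1−A)/(16πσd²): d = √[L(1−A)/(16πσT_eq⁴)].
d = √[1.22×10²⁶ × 0.76 / (16π × 5.67×10⁻⁸ × (347)⁴)] = 4.75×10¹⁰ m = 0.317 AU.

d ≈ 0.317 AU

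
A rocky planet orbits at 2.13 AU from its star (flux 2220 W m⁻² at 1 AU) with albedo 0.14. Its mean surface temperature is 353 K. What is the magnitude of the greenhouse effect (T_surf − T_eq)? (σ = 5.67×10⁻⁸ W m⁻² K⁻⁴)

ΔT ≈ 145.5 K

S = 2220/2.13² = 489.3 W m⁻².
T_eq = [S(1−A)/(4σ)]^(1/4) = [489.3×0.86/(4×5.67×10⁻⁸)]^(1/4) = 207.5 K.
ΔT = T_surf − T_eq = 353 − 207.5.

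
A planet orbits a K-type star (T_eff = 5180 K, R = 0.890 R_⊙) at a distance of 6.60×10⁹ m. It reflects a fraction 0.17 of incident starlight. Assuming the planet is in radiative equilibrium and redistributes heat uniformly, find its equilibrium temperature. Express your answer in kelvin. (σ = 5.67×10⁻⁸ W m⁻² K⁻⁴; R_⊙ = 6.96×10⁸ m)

T_eq ≈ 1070 K

R_⋆ = 0.890 × 6.96×10⁸ = 6.19×10⁸ m.
L = 4πR_⋆²σT_⋆⁴ = 4π(6.19×10⁸)² × 5.67×10⁻⁸ × (5180)⁴ = 1.97×10²⁶ W.
S = L/(4πd²) = 3.60×10⁵ W m⁻².
Energy balance: absorbed = emitted ⇒ πR²·S(1−A) = 4πR²·σT_eq⁴, so T_eq⁴ = S(1−A)/(4σ).
T_eq = [3.60×10⁵ × 0.83 / (4 × 5.67×10⁻⁸)]^(1/4) = (1.32×10¹²)^(1/4) = 1070 K.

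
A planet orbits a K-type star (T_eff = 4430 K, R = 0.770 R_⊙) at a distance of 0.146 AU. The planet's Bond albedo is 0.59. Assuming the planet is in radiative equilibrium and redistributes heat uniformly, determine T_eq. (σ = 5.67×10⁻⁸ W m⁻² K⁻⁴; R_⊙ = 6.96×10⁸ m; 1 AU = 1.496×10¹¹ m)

R_⋆ = 0.770 × 6.96×10⁸ = 5.36×10⁸ m.
d = 0.146 AU = 2.18×10¹⁰ m.
L = 4πR_⋆²σT_⋆⁴ = 4π(5.36×10⁸)² × 5.67×10⁻⁸ × (4430)⁴ = 7.88×10²⁵ W.
S = L/(4πd²) = 1.31×10⁴ W m⁻².
Energy balance: absorbed = emitted ⇒ πR²·S(1−A) = 4πR²·σT_eq⁴, so T_eq⁴ = S(1−A)/(4σ).
T_eq = [1.31×10⁴ × 0.41 / (4 × 5.67×10⁻⁸)]^(1/4) = (2.38×10¹⁰)^(1/4) = 393 K.

T_eq ≈ 393 K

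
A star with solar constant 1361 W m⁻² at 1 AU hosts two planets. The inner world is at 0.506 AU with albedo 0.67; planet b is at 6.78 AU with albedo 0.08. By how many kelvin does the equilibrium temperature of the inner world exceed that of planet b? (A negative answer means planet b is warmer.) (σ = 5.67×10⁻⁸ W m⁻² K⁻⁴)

T_eq = [S₀(1−A)/(4σd²)]^(1/4), so T ∝ (1−A)^(1/4) / √d.
T₁ = [1361×0.33/(4×5.67×10⁻⁸×0.506²)]^(1/4) = 296.56 K.
T₂ = [1361×0.92/(4×5.67×10⁻⁸×6.78²)]^(1/4) = 104.69 K.

ΔT ≈ 191.9 K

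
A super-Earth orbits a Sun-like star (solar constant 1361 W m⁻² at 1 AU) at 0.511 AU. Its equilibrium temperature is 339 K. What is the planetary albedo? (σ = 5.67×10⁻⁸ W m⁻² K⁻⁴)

Flux at 0.511 AU: S = 1361/0.511² = 5210 W m⁻².
From T_eq⁴ = S(1−A)/(4σ): 1−A = 4σT_eq⁴/S.
1−A = 4 × 5.67×10⁻⁸ × (339)⁴ / 5210 = 0.575.

A ≈ 0.43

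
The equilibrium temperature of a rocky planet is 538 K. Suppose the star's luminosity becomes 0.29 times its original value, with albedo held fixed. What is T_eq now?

T_eq ∝ L^(1/4) · d^(−1/2).
T′ = 538 × 0.29^(1/4) = 395 K.

T_eq ≈ 395 K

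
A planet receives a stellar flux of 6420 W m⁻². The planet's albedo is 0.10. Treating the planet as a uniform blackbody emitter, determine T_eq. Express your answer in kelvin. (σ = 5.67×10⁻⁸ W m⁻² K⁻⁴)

T_eq ≈ 400 K

Energy balance: absorbed = emitted ⇒ πR²·S(1−A) = 4πR²·σT_eq⁴, so T_eq⁴ = S(1−A)/(4σ).
T_eq = [6420 × 0.90 / (4 × 5.67×10⁻⁸)]^(1/4) = (2.55×10¹⁰)^(1/4) = 400 K.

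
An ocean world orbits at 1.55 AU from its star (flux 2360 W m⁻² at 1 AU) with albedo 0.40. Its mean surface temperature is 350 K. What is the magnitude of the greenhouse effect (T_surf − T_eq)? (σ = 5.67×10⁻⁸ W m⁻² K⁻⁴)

S = 2360/1.55² = 982.3 W m⁻².
T_eq = [S(1−A)/(4σ)]^(1/4) = [982.3×0.60/(4×5.67×10⁻⁸)]^(1/4) = 225.8 K.
ΔT = T_surf − T_eq = 350 − 225.8.

ΔT ≈ 124.2 K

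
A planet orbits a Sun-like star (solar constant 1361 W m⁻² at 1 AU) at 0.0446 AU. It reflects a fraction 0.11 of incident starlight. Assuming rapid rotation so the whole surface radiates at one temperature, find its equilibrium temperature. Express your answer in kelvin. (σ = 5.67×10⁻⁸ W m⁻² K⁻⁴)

Flux at 0.0446 AU: S = 1361/0.0446² = 6.84×10⁵ W m⁻².
Energy balance: absorbed = emitted ⇒ πR²·S(1−A) = 4πR²·σT_eq⁴, so T_eq⁴ = S(1−A)/(4σ).
T_eq = [6.84×10⁵ × 0.89 / (4 × 5.67×10⁻⁸)]^(1/4) = (2.68×10¹²)^(1/4) = 1280 K.

T_eq ≈ 1280 K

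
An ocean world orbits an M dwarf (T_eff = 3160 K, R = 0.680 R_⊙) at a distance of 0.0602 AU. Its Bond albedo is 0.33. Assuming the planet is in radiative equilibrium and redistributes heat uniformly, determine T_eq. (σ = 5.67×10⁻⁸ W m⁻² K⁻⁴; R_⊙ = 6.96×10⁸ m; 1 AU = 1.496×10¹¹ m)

T_eq ≈ 463 K

R_⋆ = 0.680 × 6.96×10⁸ = 4.73×10⁸ m.
d = 0.0602 AU = 9.01×10⁹ m.
L = 4πR_⋆²σT_⋆⁴ = 4π(4.73×10⁸)² × 5.67×10⁻⁸ × (3160)⁴ = 1.59×10²⁵ W.
S = L/(4πd²) = 1.56×10⁴ W m⁻².
Energy balance: absorbed = emitted ⇒ πR²·S(1−A) = 4πR²·σT_eq⁴, so T_eq⁴ = S(1−A)/(4σ).
T_eq = [1.56×10⁴ × 0.67 / (4 × 5.67×10⁻⁸)]^(1/4) = (4.61×10¹⁰)^(1/4) = 463 K.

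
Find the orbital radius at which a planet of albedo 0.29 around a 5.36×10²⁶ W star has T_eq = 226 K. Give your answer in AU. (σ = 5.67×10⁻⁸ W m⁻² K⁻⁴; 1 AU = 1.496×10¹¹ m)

d ≈ 1.51 AU

From T_eq⁴ = L(1−A)/(16πσd²): d = √[L(1−A)/(16πσT_eq⁴)].
d = √[5.36×10²⁶ × 0.71 / (16π × 5.67×10⁻⁸ × (226)⁴)] = 2.26×10¹¹ m = 1.51 AU.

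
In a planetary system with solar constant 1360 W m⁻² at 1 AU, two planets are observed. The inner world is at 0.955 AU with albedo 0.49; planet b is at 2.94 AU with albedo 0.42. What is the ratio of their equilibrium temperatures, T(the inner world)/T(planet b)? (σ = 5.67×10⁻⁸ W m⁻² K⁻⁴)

T_eq = [S₀(1−A)/(4σd²)]^(1/4), so T ∝ (1−A)^(1/4) / √d.
T₁ = [1360×0.51/(4×5.67×10⁻⁸×0.955²)]^(1/4) = 240.64 K.
T₂ = [1360×0.58/(4×5.67×10⁻⁸×2.94²)]^(1/4) = 141.63 K.

T₁/T₂ ≈ 1.699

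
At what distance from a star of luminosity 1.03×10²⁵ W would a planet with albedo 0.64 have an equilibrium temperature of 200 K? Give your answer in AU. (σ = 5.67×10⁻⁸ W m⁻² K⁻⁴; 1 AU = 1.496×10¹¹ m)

d ≈ 0.191 AU

From T_eq⁴ = L(1−A)/(16πσd²): d = √[L(1−A)/(16πσT_eq⁴)].
d = √[1.03×10²⁵ × 0.36 / (16π × 5.67×10⁻⁸ × (200)⁴)] = 2.85×10¹⁰ m = 0.191 AU.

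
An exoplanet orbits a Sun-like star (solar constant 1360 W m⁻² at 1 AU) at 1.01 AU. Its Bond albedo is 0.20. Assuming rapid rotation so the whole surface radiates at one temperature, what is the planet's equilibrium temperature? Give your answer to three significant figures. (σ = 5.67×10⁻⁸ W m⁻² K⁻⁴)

Flux at 1.01 AU: S = 1360/1.01² = 1330 W m⁻².
Energy balance: absorbed = emitted ⇒ πR²·S(1−A) = 4πR²·σT_eq⁴, so T_eq⁴ = S(1−A)/(4σ).
T_eq = [1330 × 0.80 / (4 × 5.67×10⁻⁸)]^(1/4) = (4.70×10⁹)^(1/4) = 262 K.

T_eq ≈ 262 K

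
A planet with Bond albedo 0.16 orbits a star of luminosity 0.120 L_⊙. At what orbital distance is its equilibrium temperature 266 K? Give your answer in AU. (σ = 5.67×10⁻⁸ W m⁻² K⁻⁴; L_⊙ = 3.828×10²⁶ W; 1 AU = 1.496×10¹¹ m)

L = 0.120 × 3.828×10²⁶ = 4.59×10²⁵ W.
From T_eq⁴ = L(1−A)/(16πσd²): d = √[L(1−A)/(16πσT_eq⁴)].
d = √[4.59×10²⁵ × 0.84 / (16π × 5.67×10⁻⁸ × (266)⁴)] = 5.20×10¹⁰ m = 0.348 AU.

d ≈ 0.348 AU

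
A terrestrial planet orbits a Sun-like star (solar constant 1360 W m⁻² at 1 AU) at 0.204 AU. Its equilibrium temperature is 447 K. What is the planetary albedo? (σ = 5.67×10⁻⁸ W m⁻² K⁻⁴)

Flux at 0.204 AU: S = 1360/0.204² = 3.27×10⁴ W m⁻².
From T_eq⁴ = S(1−A)/(4σ): 1−A = 4σT_eq⁴/S.
1−A = 4 × 5.67×10⁻⁸ × (447)⁴ / 3.27×10⁴ = 0.277.

A ≈ 0.72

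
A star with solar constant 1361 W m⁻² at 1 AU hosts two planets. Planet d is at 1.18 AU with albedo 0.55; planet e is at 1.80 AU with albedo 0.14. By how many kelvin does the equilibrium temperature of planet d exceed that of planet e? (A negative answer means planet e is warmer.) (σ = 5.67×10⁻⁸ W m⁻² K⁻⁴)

ΔT ≈ 10.1 K

T_eq = [S₀(1−A)/(4σd²)]^(1/4), so T ∝ (1−A)^(1/4) / √d.
T₁ = [1361×0.45/(4×5.67×10⁻⁸×1.18²)]^(1/4) = 209.85 K.
T₂ = [1361×0.86/(4×5.67×10⁻⁸×1.80²)]^(1/4) = 199.78 K.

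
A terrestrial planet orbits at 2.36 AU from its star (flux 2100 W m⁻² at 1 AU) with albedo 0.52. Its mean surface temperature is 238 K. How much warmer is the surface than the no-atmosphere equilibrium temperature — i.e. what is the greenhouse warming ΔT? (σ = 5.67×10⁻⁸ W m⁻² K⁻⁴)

ΔT ≈ 69.9 K

S = 2100/2.36² = 377.0 W m⁻².
T_eq = [S(1−A)/(4σ)]^(1/4) = [377.0×0.48/(4×5.67×10⁻⁸)]^(1/4) = 168.1 K.
ΔT = T_surf − T_eq = 238 − 168.1.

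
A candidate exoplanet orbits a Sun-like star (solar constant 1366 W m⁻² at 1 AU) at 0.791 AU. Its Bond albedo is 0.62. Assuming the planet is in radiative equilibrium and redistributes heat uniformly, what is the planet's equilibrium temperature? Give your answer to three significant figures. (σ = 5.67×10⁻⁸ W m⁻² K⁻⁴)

T_eq ≈ 246 K

Flux at 0.791 AU: S = 1366/0.791² = 2180 W m⁻².
Energy balance: absorbed = emitted ⇒ πR²·S(1−A) = 4πR²·σT_eq⁴, so T_eq⁴ = S(1−A)/(4σ).
T_eq = [2180 × 0.38 / (4 × 5.67×10⁻⁸)]^(1/4) = (3.66×10⁹)^(1/4) = 246 K.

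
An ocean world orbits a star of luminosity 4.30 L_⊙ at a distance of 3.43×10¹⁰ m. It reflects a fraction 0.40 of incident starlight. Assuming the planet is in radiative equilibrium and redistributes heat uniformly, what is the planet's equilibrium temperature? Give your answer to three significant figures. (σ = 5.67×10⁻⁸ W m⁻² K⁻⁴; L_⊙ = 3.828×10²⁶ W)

L = 4.30 × 3.828×10²⁶ = 1.65×10²⁷ W.
Flux: S = L/(4πd²) = 1.65×10²⁷/(4π×(3.43×10¹⁰)²) = 1.11×10⁵ W m⁻².
Energy balance: absorbed = emitted ⇒ πR²·S(1−A) = 4πR²·σT_eq⁴, so T_eq⁴ = S(1−A)/(4σ).
T_eq = [1.11×10⁵ × 0.60 / (4 × 5.67×10⁻⁸)]^(1/4) = (2.95×10¹¹)^(1/4) = 737 K.

T_eq ≈ 737 K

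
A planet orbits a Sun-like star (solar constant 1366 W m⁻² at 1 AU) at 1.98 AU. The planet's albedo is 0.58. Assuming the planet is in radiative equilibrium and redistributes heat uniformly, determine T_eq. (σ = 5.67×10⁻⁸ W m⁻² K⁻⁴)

Flux at 1.98 AU: S = 1366/1.98² = 348 W m⁻².
Energy balance: absorbed = emitted ⇒ πR²·S(1−A) = 4πR²·σT_eq⁴, so T_eq⁴ = S(1−A)/(4σ).
T_eq = [348 × 0.42 / (4 × 5.67×10⁻⁸)]^(1/4) = (6.45×10⁸)^(1/4) = 159 K.

T_eq ≈ 159 K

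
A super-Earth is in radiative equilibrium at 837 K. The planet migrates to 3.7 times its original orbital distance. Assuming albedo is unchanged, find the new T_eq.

T_eq ∝ L^(1/4) · d^(−1/2).
T′ = 837 / 3.7^(1/2) = 435 K.

T_eq ≈ 435 K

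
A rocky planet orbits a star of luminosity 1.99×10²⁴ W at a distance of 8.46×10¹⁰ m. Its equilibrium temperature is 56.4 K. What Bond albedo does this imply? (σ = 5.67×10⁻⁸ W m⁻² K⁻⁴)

Flux: S = L/(4πd²) = 1.99×10²⁴/(4π×(8.46×10¹⁰)²) = 22.1 W m⁻².
From T_eq⁴ = S(1−A)/(4σ): 1−A = 4σT_eq⁴/S.
1−A = 4 × 5.67×10⁻⁸ × (56.4)⁴ / 22.1 = 0.104.

A ≈ 0.90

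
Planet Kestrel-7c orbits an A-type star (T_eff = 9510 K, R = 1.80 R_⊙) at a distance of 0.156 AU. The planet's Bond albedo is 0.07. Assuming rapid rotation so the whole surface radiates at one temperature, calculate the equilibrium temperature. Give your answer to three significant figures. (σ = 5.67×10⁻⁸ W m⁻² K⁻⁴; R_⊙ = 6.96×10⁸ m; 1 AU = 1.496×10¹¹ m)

T_eq ≈ 1530 K

R_⋆ = 1.80 × 6.96×10⁸ = 1.25×10⁹ m.
d = 0.156 AU = 2.33×10¹⁰ m.
L = 4πR_⋆²σT_⋆⁴ = 4π(1.25×10⁹)² × 5.67×10⁻⁸ × (9510)⁴ = 9.15×10²⁷ W.
S = L/(4πd²) = 1.34×10⁶ W m⁻².
Energy balance: absorbed = emitted ⇒ πR²·S(1−A) = 4πR²·σT_eq⁴, so T_eq⁴ = S(1−A)/(4σ).
T_eq = [1.34×10⁶ × 0.93 / (4 × 5.67×10⁻⁸)]^(1/4) = (5.48×10¹²)^(1/4) = 1530 K.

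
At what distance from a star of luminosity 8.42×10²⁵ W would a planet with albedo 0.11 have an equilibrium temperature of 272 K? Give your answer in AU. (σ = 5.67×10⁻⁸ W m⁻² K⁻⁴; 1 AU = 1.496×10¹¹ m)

d ≈ 0.463 AU

From T_eq⁴ = L(1−A)/(16πσd²): d = √[L(1−A)/(16πσT_eq⁴)].
d = √[8.42×10²⁵ × 0.89 / (16π × 5.67×10⁻⁸ × (272)⁴)] = 6.93×10¹⁰ m = 0.463 AU.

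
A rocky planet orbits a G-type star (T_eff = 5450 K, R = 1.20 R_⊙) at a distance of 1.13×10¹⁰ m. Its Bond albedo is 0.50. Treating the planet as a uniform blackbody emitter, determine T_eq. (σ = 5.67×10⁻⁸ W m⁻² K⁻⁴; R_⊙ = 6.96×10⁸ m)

R_⋆ = 1.20 × 6.96×10⁸ = 8.35×10⁸ m.
L = 4πR_⋆²σT_⋆⁴ = 4π(8.35×10⁸)² × 5.67×10⁻⁸ × (5450)⁴ = 4.38×10²⁶ W.
S = L/(4πd²) = 2.73×10⁵ W m⁻².
Energy balance: absorbed = emitted ⇒ πR²·S(1−A) = 4πR²·σT_eq⁴, so T_eq⁴ = S(1−A)/(4σ).
T_eq = [2.73×10⁵ × 0.50 / (4 × 5.67×10⁻⁸)]^(1/4) = (6.02×10¹¹)^(1/4) = 881 K.

T_eq ≈ 881 K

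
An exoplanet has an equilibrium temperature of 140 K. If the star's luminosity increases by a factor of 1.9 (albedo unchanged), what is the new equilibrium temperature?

T_eq ≈ 164 K

T_eq ∝ L^(1/4) · d^(−1/2).
T′ = 140 × 1.9^(1/4) = 164 K.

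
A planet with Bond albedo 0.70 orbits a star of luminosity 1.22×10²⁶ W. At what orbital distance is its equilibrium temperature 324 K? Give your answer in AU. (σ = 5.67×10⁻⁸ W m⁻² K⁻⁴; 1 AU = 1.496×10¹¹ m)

From T_eq⁴ = L(1−A)/(16πσd²): d = √[L(1−A)/(16πσT_eq⁴)].
d = √[1.22×10²⁶ × 0.30 / (16π × 5.67×10⁻⁸ × (324)⁴)] = 3.41×10¹⁰ m = 0.228 AU.

d ≈ 0.228 AU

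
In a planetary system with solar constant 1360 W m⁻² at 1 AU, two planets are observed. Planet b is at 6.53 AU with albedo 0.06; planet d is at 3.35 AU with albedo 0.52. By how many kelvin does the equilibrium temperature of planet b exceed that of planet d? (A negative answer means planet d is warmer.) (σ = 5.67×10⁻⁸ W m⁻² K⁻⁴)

T_eq = [S₀(1−A)/(4σd²)]^(1/4), so T ∝ (1−A)^(1/4) / √d.
T₁ = [1360×0.94/(4×5.67×10⁻⁸×6.53²)]^(1/4) = 107.23 K.
T₂ = [1360×0.48/(4×5.67×10⁻⁸×3.35²)]^(1/4) = 126.55 K.

ΔT ≈ -19.3 K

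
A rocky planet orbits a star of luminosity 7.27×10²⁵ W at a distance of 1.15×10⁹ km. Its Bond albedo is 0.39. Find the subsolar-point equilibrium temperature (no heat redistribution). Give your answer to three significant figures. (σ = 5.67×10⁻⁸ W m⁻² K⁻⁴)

d = 1.15×10⁹ km = 1.15×10¹² m.
Flux: S = L/(4πd²) = 7.27×10²⁵/(4π×(1.15×10¹²)²) = 4.37 W m⁻².
At the subsolar point the surface absorbs S(1−A) and emits σT⁴ per unit area — no factor of 4, since only the local patch is in balance.
T = [4.37 × 0.61 / 5.67×10⁻⁸]^(1/4) = (4.71×10⁷)^(1/4) = 82.8 K.

T_ss ≈ 82.8 K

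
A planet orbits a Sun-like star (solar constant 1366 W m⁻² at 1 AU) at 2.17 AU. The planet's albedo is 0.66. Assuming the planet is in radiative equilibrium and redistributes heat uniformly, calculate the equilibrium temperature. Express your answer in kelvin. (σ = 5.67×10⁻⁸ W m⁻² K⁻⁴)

Flux at 2.17 AU: S = 1366/2.17² = 290 W m⁻².
Energy balance: absorbed = emitted ⇒ πR²·S(1−A) = 4πR²·σT_eq⁴, so T_eq⁴ = S(1−A)/(4σ).
T_eq = [290 × 0.34 / (4 × 5.67×10⁻⁸)]^(1/4) = (4.35×10⁸)^(1/4) = 144 K.

T_eq ≈ 144 K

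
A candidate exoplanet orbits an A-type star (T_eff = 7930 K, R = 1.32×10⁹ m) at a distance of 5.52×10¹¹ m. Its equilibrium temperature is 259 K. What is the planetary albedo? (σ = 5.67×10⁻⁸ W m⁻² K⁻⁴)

A ≈ 0.20

L = 4πR_⋆²σT_⋆⁴ = 4π(1.32×10⁹)² × 5.67×10⁻⁸ × (7930)⁴ = 4.91×10²⁷ W.
S = L/(4πd²) = 1280 W m⁻².
From T_eq⁴ = S(1−A)/(4σ): 1−A = 4σT_eq⁴/S.
1−A = 4 × 5.67×10⁻⁸ × (259)⁴ / 1280 = 0.796.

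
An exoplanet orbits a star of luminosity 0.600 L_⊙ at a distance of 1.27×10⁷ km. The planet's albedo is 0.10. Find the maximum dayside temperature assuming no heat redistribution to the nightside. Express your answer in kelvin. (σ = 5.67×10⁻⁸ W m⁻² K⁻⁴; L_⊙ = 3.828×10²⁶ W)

d = 1.27×10⁷ km = 1.27×10¹⁰ m.
L = 0.600 × 3.828×10²⁶ = 2.30×10²⁶ W.
Flux: S = L/(4πd²) = 2.30×10²⁶/(4π×(1.27×10¹⁰)²) = 1.13×10⁵ W m⁻².
With no redistribution each surface element balances locally: S(1−A) = σT⁴.
T = [1.13×10⁵ × 0.90 / 5.67×10⁻⁸]^(1/4) = (1.80×10¹²)^(1/4) = 1160 K.

T_ss ≈ 1160 K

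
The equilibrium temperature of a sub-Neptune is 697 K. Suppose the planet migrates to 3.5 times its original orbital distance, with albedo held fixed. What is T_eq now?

T_eq ∝ L^(1/4) · d^(−1/2).
T′ = 697 / 3.5^(1/2) = 373 K.

T_eq ≈ 373 K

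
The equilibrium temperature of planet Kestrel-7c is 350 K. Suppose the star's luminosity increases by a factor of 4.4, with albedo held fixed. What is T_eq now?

T_eq ∝ L^(1/4) · d^(−1/2).
T′ = 350 × 4.4^(1/4) = 507 K.

T_eq ≈ 507 K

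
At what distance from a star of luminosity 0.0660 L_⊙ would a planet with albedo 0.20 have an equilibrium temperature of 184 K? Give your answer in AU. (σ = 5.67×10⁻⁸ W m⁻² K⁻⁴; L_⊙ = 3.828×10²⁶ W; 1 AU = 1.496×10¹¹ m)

d ≈ 0.526 AU

L = 0.0660 × 3.828×10²⁶ = 2.53×10²⁵ W.
From T_eq⁴ = L(1−A)/(16πσd²): d = √[L(1−A)/(16πσT_eq⁴)].
d = √[2.53×10²⁵ × 0.80 / (16π × 5.67×10⁻⁸ × (184)⁴)] = 7.87×10¹⁰ m = 0.526 AU.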